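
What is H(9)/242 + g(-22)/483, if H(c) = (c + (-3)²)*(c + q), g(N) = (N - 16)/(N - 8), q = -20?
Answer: -64996/79695 ≈ -0.81556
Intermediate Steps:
g(N) = (-16 + N)/(-8 + N)
H(c) = (-20 + c)*(9 + c) (H(c) = (c + (-3)²)*(c - 20) = (c + 9)*(-20 + c) = (9 + c)*(-20 + c) = (-20 + c)*(9 + c))
H(9)/242 + g(-22)/483 = (-180 + 9² - 11*9)/242 + ((-16 - 22)/(-8 - 22))/483 = (-180 + 81 - 99)*(1/242) + (-38/(-30))*(1/483) = -198*1/242 - 1/30*(-38)*(1/483) = -9/11 + (19/15)*(1/483) = -9/11 + 19/7245 = -64996/79695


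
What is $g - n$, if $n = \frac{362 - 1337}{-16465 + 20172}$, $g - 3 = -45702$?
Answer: $- \frac{169405218}{3707} \approx -45699.0$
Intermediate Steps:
$g = -45699$ ($g = 3 - 45702 = -45699$)
$n = - \frac{975}{3707} \approx -0.26302$
$g - n = -45699 - - \frac{975}{3707} = -45699 + \frac{975}{3707} = - \frac{169405218}{3707}$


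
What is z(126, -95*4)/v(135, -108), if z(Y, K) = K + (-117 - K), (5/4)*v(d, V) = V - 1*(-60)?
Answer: 195/64 ≈ 3.0469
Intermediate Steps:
v(d, V) = 48 + 4*V/5 (v(d, V) = 4*(V - 1*(-60))/5 = 4*(V + 60)/5 = 4*(60 + V)/5 = 48 + 4*V/5)
z(Y, K) = -117
z(126, -95*4)/v(135, -108) = -117/(48 + (⅘)*(-108)) = -117/(48 - 432/5) = -117/(-192/5) = -117*(-5/192) = 195/64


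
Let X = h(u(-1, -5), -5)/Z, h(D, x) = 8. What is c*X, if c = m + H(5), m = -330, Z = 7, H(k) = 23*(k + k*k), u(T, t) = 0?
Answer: 2880/7 ≈ 411.43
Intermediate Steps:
H(k) = 23*k + 23*k² (H(k) = 23*(k + k²) = 23*k + 23*k²)
X = 8/7 ≈ 1.1429
c = 360 (c = -330 + 23*5*(1 + 5) = -330 + 23*5*6 = -330 + 690 = 360)
c*X = 360*(8/7) = 2880/7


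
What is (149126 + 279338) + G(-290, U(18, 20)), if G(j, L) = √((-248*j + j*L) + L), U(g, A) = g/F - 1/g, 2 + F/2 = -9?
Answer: 428464 + √314383454/66 ≈ 4.2873e+5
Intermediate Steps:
F = -22 (F = -4 + 2*(-9) = -4 - 18 = -22)
U(g, A) = -1/g - g/22 (U(g, A) = g/(-22) - 1/g = g*(-1/22) - 1/g = -g/22 - 1/g = -1/g - g/22)
G(j, L) = √(L - 248*j + L*j) (G(j, L) = √((-248*j + L*j) + L) = √(L - 248*j + L*j))
(149126 + 279338) + G(-290, U(18, 20)) = (149126 + 279338) + √((-1/18 - 1/22*18) - 248*(-290) + (-1/18 - 1/22*18)*(-290)) = 428464 + √((-1*1/18 - 9/11) + 71920 + (-1*1/18 - 9/11)*(-290)) = 428464 + √((-1/18 - 9/11) + 71920 + (-1/18 - 9/11)*(-290)) = 428464 + √(-173/198 + 71920 - 173/198*(-290)) = 428464 + √(-173/198 + 71920 + 25085/99) = 428464 + √(14290157/198) = 428464 + √314383454/66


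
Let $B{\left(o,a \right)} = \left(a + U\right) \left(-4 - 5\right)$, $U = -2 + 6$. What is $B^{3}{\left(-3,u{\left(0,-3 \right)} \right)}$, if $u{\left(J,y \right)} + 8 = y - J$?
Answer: $250047$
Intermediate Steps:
$u{\left(J,y \right)} = -8 + y - J$ ($u{\left(J,y \right)} = -8 - \left(J - y\right) = -8 + y - J$)
$U = 4$
$B{\left(o,a \right)} = -36 - 9 a$ ($B{\left(o,a \right)} = \left(a + 4\right) \left(-4 - 5\right) = \left(4 + a\right) \left(-9\right) = -36 - 9 a$)
$B^{3}{\left(-3,u{\left(0,-3 \right)} \right)} = \left(-36 - 9 \left(-8 - 3 - 0\right)\right)^{3} = \left(-36 - 9 \left(-8 - 3 + 0\right)\right)^{3} = \left(-36 - -99\right)^{3} = \left(-36 + 99\right)^{3} = 63^{3} = 250047$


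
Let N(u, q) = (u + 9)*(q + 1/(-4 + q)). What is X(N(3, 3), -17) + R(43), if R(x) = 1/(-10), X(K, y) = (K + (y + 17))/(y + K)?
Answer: 233/70 ≈ 3.3286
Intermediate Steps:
N(u, q) = (9 + u)*(q + 1/(-4 + q))
X(K, y) = (17 + K + y)/(K + y) (X(K, y) = (K + (17 + y))/(K + y) = (17 + K + y)/(K + y))
R(x) = -⅒
X(N(3, 3), -17) + R(43) = (17 + (9 + 3 - 36*3 + 9*3² + 3*3² - 4*3*3)/(-4 + 3) - 17)/((9 + 3 - 36*3 + 9*3² + 3*3² - 4*3*3)/(-4 + 3) - 17) - ⅒ = (17 + (9 + 3 - 108 + 9*9 + 3*9 - 36)/(-1) - 17)/((9 + 3 - 108 + 9*9 + 3*9 - 36)/(-1) - 17) - ⅒ = (17 - (9 + 3 - 108 + 81 + 27 - 36) - 17)/(-(9 + 3 - 108 + 81 + 27 - 36) - 17) - ⅒ = (17 - 1*(-24) - 17)/(-1*(-24) - 17) - ⅒ = (17 + 24 - 17)/(24 - 17) - ⅒ = 24/7 - ⅒ = 233/70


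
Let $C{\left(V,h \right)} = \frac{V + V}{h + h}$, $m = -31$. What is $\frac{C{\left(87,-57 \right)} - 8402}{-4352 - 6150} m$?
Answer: $- \frac{4949677}{199538} \approx -24.806$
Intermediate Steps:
$C{\left(V,h \right)} = \frac{V}{h}$ ($C{\left(V,h \right)} = \frac{2 V}{2 h} = 2 V \frac{1}{2 h} = \frac{V}{h}$)
$\frac{C{\left(87,-57 \right)} - 8402}{-4352 - 6150} m = \frac{\frac{87}{-57} - 8402}{-4352 - 6150} \left(-31\right) = \frac{87 \left(- \frac{1}{57}\right) - 8402}{-10502} \left(-31\right) = \left(- \frac{29}{19} - 8402\right) \left(- \frac{1}{10502}\right) \left(-31\right) = \left(- \frac{159667}{19}\right) \left(- \frac{1}{10502}\right) \left(-31\right) = \frac{159667}{199538} \left(-31\right) = - \frac{4949677}{199538}$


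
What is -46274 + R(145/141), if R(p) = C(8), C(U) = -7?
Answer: -46281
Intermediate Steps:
R(p) = -7
-46274 + R(145/141) = -46274 - 7 = -46281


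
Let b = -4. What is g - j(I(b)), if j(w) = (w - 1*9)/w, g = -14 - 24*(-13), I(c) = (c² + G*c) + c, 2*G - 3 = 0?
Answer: 597/2 ≈ 298.50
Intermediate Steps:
G = 3/2 (G = 3/2 + (½)*0 = 3/2 + 0 = 3/2 ≈ 1.5000)
I(c) = c² + 5*c/2 (I(c) = (c² + 3*c/2) + c = c² + 5*c/2)
g = 298 (g = -14 + 312 = 298)
j(w) = (-9 + w)/w (j(w) = (w - 9)/w = (-9 + w)/w)
g - j(I(b)) = 298 - (-9 + (½)*(-4)*(5 + 2*(-4)))/((½)*(-4)*(5 + 2*(-4))) = 298 - (-9 + (½)*(-4)*(5 - 8))/((½)*(-4)*(5 - 8)) = 298 - (-9 + (½)*(-4)*(-3))/((½)*(-4)*(-3)) = 298 - (-9 + 6)/6 = 298 - (-3)/6 = 298 - 1*(-½) = 298 + ½ = 597/2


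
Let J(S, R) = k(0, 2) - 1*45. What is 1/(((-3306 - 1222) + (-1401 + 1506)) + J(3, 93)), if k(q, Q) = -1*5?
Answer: -1/4473 ≈ -0.00022356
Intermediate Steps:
k(q, Q) = -5
J(S, R) = -50 (J(S, R) = -5 - 1*45 = -5 - 45 = -50)
1/(((-3306 - 1222) + (-1401 + 1506)) + J(3, 93)) = 1/(((-3306 - 1222) + (-1401 + 1506)) - 50) = 1/((-4528 + 105) - 50) = 1/(-4423 - 50) = 1/(-4473) = -1/4473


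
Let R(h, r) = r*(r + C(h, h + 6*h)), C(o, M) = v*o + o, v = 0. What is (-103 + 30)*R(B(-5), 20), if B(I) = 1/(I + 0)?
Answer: -28908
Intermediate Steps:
B(I) = 1/I
C(o, M) = o (C(o, M) = 0*o + o = 0 + o = o)
R(h, r) = r*(h + r) (R(h, r) = r*(r + h) = r*(h + r))
(-103 + 30)*R(B(-5), 20) = (-103 + 30)*(20*(1/(-5) + 20)) = -1460*(-⅕ + 20) = -1460*99/5 = -73*396 = -28908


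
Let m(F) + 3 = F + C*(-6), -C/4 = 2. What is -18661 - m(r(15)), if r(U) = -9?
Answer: -18697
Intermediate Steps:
C = -8 (C = -4*2 = -8)
m(F) = 45 + F (m(F) = -3 + (F - 8*(-6)) = -3 + (F + 48) = -3 + (48 + F) = 45 + F)
-18661 - m(r(15)) = -18661 - (45 - 9) = -18661 - 1*36 = -18661 - 36 = -18697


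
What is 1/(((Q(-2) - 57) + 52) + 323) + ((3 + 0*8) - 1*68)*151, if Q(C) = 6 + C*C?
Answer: -3219319/328 ≈ -9815.0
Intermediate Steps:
Q(C) = 6 + C**2
1/(((Q(-2) - 57) + 52) + 323) + ((3 + 0*8) - 1*68)*151 = 1/((((6 + (-2)**2) - 57) + 52) + 323) + ((3 + 0*8) - 1*68)*151 = 1/((((6 + 4) - 57) + 52) + 323) + ((3 + 0) - 68)*151 = 1/(((10 - 57) + 52) + 323) + (3 - 68)*151 = 1/((-47 + 52) + 323) - 65*151 = 1/(5 + 323) - 9815 = 1/328 - 9815 = -3219319/328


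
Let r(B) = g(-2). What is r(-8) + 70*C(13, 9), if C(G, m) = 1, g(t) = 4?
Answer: 74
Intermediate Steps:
r(B) = 4
r(-8) + 70*C(13, 9) = 4 + 70*1 = 4 + 70 = 74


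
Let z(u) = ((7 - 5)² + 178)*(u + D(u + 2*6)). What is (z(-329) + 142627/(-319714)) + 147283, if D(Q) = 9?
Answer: 28468151075/319714 ≈ 89043.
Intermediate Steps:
z(u) = 1638 + 182*u (z(u) = ((7 - 5)² + 178)*(u + 9) = (2² + 178)*(9 + u) = (4 + 178)*(9 + u) = 182*(9 + u) = 1638 + 182*u)
(z(-329) + 142627/(-319714)) + 147283 = ((1638 + 182*(-329)) + 142627/(-319714)) + 147283 = ((1638 - 59878) + 142627*(-1/319714)) + 147283 = (-58240 - 142627/319714) + 147283 = -18620285987/319714 + 147283 = 28468151075/319714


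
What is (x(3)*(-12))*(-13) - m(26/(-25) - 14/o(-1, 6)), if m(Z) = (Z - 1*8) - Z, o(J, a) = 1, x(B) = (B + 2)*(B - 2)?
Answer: 788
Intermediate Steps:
x(B) = (-2 + B)*(2 + B) (x(B) = (2 + B)*(-2 + B) = (-2 + B)*(2 + B))
m(Z) = -8 (m(Z) = (Z - 8) - Z = (-8 + Z) - Z = -8)
(x(3)*(-12))*(-13) - m(26/(-25) - 14/o(-1, 6)) = ((-4 + 3²)*(-12))*(-13) - 1*(-8) = ((-4 + 9)*(-12))*(-13) + 8 = (5*(-12))*(-13) + 8 = -60*(-13) + 8 = 780 + 8 = 788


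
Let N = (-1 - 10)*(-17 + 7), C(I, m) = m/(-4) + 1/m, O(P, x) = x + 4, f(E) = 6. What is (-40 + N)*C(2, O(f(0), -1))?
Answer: -175/6 ≈ -29.167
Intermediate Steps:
O(P, x) = 4 + x
C(I, m) = 1/m - m/4 (C(I, m) = m*(-¼) + 1/m = -m/4 + 1/m = 1/m - m/4)
N = 110 (N = -11*(-10) = 110)
(-40 + N)*C(2, O(f(0), -1)) = (-40 + 110)*(1/(4 - 1) - (4 - 1)/4) = 70*(1/3 - ¼*3) = 70*(⅓ - ¾) = 70*(-5/12) = -175/6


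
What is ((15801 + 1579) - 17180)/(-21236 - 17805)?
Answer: -200/39041 ≈ -0.0051228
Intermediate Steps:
((15801 + 1579) - 17180)/(-21236 - 17805) = (17380 - 17180)/(-39041) = 200*(-1/39041) = -200/39041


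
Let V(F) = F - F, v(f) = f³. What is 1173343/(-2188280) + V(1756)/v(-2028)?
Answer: -1173343/2188280 ≈ -0.53619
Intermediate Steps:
V(F) = 0
1173343/(-2188280) + V(1756)/v(-2028) = 1173343/(-2188280) + 0/((-2028)³) = 1173343*(-1/2188280) + 0/(-8340725952) = -1173343/2188280 + 0*(-1/8340725952) = -1173343/2188280 + 0 = -1173343/2188280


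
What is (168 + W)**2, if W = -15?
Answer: 23409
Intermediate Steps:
(168 + W)**2 = (168 - 15)**2 = 153**2 = 23409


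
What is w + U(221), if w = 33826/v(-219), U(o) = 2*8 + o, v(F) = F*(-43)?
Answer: 2265655/9417 ≈ 240.59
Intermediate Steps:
v(F) = -43*F
U(o) = 16 + o
w = 33826/9417 (w = 33826/((-43*(-219))) = 33826/9417 ≈ 3.5920)
w + U(221) = 33826/9417 + (16 + 221) = 33826/9417 + 237 = 2265655/9417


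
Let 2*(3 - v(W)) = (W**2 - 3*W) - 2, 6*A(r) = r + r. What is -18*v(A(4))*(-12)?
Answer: 1104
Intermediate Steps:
A(r) = r/3 (A(r) = (r + r)/6 = (2*r)/6 = r/3)
v(W) = 4 - W**2/2 + 3*W/2 (v(W) = 3 - ((W**2 - 3*W) - 2)/2 = 3 - (-2 + W**2 - 3*W)/2 = 3 + (1 - W**2/2 + 3*W/2) = 4 - W**2/2 + 3*W/2)
-18*v(A(4))*(-12) = -18*(4 - ((1/3)*4)**2/2 + 3*((1/3)*4)/2)*(-12) = -18*(4 - (4/3)**2/2 + (3/2)*(4/3))*(-12) = -18*(4 - 1/2*16/9 + 2)*(-12) = -18*(4 - 8/9 + 2)*(-12) = -18*46/9*(-12) = -92*(-12) = 1104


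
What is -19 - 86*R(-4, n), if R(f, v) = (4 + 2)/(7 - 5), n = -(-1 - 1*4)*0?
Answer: -277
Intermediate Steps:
n = 0 (n = -(-1 - 4)*0 = -1*(-5)*0 = 5*0 = 0)
R(f, v) = 3 (R(f, v) = 6/2 = 6*(1/2) = 3)
-19 - 86*R(-4, n) = -19 - 86*3 = -19 - 258 = -277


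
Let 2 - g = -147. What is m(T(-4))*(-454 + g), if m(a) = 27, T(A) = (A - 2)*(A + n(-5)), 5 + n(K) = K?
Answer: -8235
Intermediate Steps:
n(K) = -5 + K
T(A) = (-10 + A)*(-2 + A) (T(A) = (A - 2)*(A + (-5 - 5)) = (-2 + A)*(A - 10) = (-2 + A)*(-10 + A) = (-10 + A)*(-2 + A))
g = 149 (g = 2 - 1*(-147) = 2 + 147 = 149)
m(T(-4))*(-454 + g) = 27*(-454 + 149) = 27*(-305) = -8235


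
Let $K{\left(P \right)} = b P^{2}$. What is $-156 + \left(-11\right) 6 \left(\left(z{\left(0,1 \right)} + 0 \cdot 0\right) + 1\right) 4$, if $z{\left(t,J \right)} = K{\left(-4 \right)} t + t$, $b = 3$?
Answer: $-420$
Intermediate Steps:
$K{\left(P \right)} = 3 P^{2}$
$z{\left(t,J \right)} = 49 t$ ($z{\left(t,J \right)} = 3 \left(-4\right)^{2} t + t = 3 \cdot 16 t + t = 48 t + t = 49 t$)
$-156 + \left(-11\right) 6 \left(\left(z{\left(0,1 \right)} + 0 \cdot 0\right) + 1\right) 4 = -156 + \left(-11\right) 6 \left(\left(49 \cdot 0 + 0 \cdot 0\right) + 1\right) 4 = -156 - 66 \left(\left(0 + 0\right) + 1\right) 4 = -156 - 66 \left(0 + 1\right) 4 = -156 - 66 \cdot 1 \cdot 4 = -156 - 264 = -420$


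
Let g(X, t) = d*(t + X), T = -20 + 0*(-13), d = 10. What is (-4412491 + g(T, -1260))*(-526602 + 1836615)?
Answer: -5797188738783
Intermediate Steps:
T = -20 (T = -20 + 0 = -20)
g(X, t) = 10*X + 10*t (g(X, t) = 10*(t + X) = 10*(X + t) = 10*X + 10*t)
(-4412491 + g(T, -1260))*(-526602 + 1836615) = (-4412491 + (10*(-20) + 10*(-1260)))*(-526602 + 1836615) = (-4412491 + (-200 - 12600))*1310013 = (-4412491 - 12800)*1310013 = -4425291*1310013 = -5797188738783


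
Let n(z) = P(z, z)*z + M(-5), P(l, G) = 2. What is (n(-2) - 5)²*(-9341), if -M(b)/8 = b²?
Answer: -408024221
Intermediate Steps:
M(b) = -8*b²
n(z) = -200 + 2*z (n(z) = 2*z - 8*(-5)² = 2*z - 8*25 = 2*z - 200 = -200 + 2*z)
(n(-2) - 5)²*(-9341) = ((-200 + 2*(-2)) - 5)²*(-9341) = ((-200 - 4) - 5)²*(-9341) = (-204 - 5)²*(-9341) = (-209)²*(-9341) = 43681*(-9341) = -408024221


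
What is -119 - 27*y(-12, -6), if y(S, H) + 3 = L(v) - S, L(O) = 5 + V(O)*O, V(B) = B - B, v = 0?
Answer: -497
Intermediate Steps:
V(B) = 0
L(O) = 5 (L(O) = 5 + 0*O = 5 + 0 = 5)
y(S, H) = 2 - S (y(S, H) = -3 + (5 - S) = 2 - S)
-119 - 27*y(-12, -6) = -119 - 27*(2 - 1*(-12)) = -119 - 27*(2 + 12) = -119 - 27*14 = -119 - 378 = -497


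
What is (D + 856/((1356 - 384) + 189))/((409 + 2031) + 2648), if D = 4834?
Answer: 2806565/2953584 ≈ 0.95022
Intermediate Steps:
(D + 856/((1356 - 384) + 189))/((409 + 2031) + 2648) = (4834 + 856/((1356 - 384) + 189))/((409 + 2031) + 2648) = (4834 + 856/(972 + 189))/(2440 + 2648) = (4834 + 856/1161)/5088 = (4834 + 856*(1/1161))*(1/5088) = (4834 + 856/1161)*(1/5088) = (5613130/1161)*(1/5088) = 2806565/2953584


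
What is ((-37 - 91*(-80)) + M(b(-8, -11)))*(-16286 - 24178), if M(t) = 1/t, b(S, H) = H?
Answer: -3223847808/11 ≈ -2.9308e+8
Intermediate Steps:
((-37 - 91*(-80)) + M(b(-8, -11)))*(-16286 - 24178) = ((-37 - 91*(-80)) + 1/(-11))*(-16286 - 24178) = ((-37 + 7280) - 1/11)*(-40464) = (7243 - 1/11)*(-40464) = (79672/11)*(-40464) = -3223847808/11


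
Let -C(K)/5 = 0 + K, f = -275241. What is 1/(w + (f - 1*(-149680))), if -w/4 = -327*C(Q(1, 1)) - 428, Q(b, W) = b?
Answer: -1/130389 ≈ -7.6694e-6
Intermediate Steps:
C(K) = -5*K (C(K) = -5*(0 + K) = -5*K)
w = -4828 (w = -4*(-(-1635) - 428) = -4*(-327*(-5) - 428) = -4*(1635 - 428) = -4*1207 = -4828)
1/(w + (f - 1*(-149680))) = 1/(-4828 + (-275241 - 1*(-149680))) = 1/(-4828 + (-275241 + 149680)) = 1/(-4828 - 125561) = 1/(-130389) = -1/130389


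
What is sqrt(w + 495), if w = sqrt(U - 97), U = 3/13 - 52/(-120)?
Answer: sqrt(75289500 + 390*I*sqrt(14652690))/390 ≈ 22.25 + 0.22057*I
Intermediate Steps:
U = 259/390 (U = 3*(1/13) - 52*(-1/120) = 3/13 + 13/30 = 259/390 ≈ 0.66410)
w = I*sqrt(14652690)/390 (w = sqrt(259/390 - 97) = sqrt(-37571/390) = I*sqrt(14652690)/390 ≈ 9.8151*I)
sqrt(w + 495) = sqrt(I*sqrt(14652690)/390 + 495) = sqrt(495 + I*sqrt(14652690)/390)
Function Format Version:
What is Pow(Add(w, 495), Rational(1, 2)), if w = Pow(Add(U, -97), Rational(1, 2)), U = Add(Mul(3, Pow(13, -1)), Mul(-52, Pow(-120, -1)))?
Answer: Mul(Rational(1, 390), Pow(Add(75289500, Mul(390, I, Pow(14652690, Rational(1, 2)))), Rational(1, 2))) ≈ Add(22.250, Mul(0.22057, I))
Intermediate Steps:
U = Rational(259, 390) (U = Add(Mul(3, Rational(1, 13)), Mul(-52, Rational(-1, 120))) = Add(Rational(3, 13), Rational(13, 30)) = Rational(259, 390) ≈ 0.66410)
w = Mul(Rational(1, 390), I, Pow(14652690, Rational(1, 2))) (w = Pow(Add(Rational(259, 390), -97), Rational(1, 2)) = Pow(Rational(-37571, 390), Rational(1, 2)) = Mul(Rational(1, 390), I, Pow(14652690, Rational(1, 2))) ≈ Mul(9.8151, I))
Pow(Add(w, 495), Rational(1, 2)) = Pow(Add(Mul(Rational(1, 390), I, Pow(14652690, Rational(1, 2))), 495), Rational(1, 2)) = Pow(Add(495, Mul(Rational(1, 390), I, Pow(14652690, Rational(1, 2)))), Rational(1, 2))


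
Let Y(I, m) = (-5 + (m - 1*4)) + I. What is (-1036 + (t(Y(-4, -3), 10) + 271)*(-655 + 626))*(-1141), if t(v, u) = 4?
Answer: 10281551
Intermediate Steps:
Y(I, m) = -9 + I + m (Y(I, m) = (-5 + (m - 4)) + I = (-5 + (-4 + m)) + I = (-9 + m) + I = -9 + I + m)
(-1036 + (t(Y(-4, -3), 10) + 271)*(-655 + 626))*(-1141) = (-1036 + (4 + 271)*(-655 + 626))*(-1141) = (-1036 + 275*(-29))*(-1141) = (-1036 - 7975)*(-1141) = -9011*(-1141) = 10281551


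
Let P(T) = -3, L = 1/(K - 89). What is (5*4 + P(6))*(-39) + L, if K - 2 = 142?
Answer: -36464/55 ≈ -662.98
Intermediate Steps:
K = 144 (K = 2 + 142 = 144)
L = 1/55 (L = 1/(144 - 89) = 1/55 ≈ 0.018182)
(5*4 + P(6))*(-39) + L = (5*4 - 3)*(-39) + 1/55 = (20 - 3)*(-39) + 1/55 = 17*(-39) + 1/55 = -663 + 1/55 = -36464/55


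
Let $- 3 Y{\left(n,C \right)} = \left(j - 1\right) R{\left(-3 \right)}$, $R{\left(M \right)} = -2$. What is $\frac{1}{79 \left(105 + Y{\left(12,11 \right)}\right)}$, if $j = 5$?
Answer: $\frac{3}{25517} \approx 0.00011757$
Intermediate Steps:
$Y{\left(n,C \right)} = \frac{8}{3}$ ($Y{\left(n,C \right)} = - \frac{\left(5 - 1\right) \left(-2\right)}{3} = - \frac{4 \left(-2\right)}{3} = \left(- \frac{1}{3}\right) \left(-8\right) = \frac{8}{3}$)
$\frac{1}{79 \left(105 + Y{\left(12,11 \right)}\right)} = \frac{1}{79 \left(105 + \frac{8}{3}\right)} = \frac{1}{79 \cdot \frac{323}{3}} = \frac{1}{\frac{25517}{3}} = \frac{3}{25517}$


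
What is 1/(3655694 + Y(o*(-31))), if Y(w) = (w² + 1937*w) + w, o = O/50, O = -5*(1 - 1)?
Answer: 1/3655694 ≈ 2.7355e-7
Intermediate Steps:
O = 0 (O = -5*0 = 0)
o = 0 (o = 0/50 = 0*(1/50) = 0)
Y(w) = w² + 1938*w
1/(3655694 + Y(o*(-31))) = 1/(3655694 + (0*(-31))*(1938 + 0*(-31))) = 1/(3655694 + 0*(1938 + 0)) = 1/(3655694 + 0*1938) = 1/(3655694 + 0) = 1/3655694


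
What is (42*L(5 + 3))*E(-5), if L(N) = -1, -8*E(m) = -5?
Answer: -105/4 ≈ -26.250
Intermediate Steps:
E(m) = 5/8 (E(m) = -⅛*(-5) = 5/8)
(42*L(5 + 3))*E(-5) = (42*(-1))*(5/8) = -42*5/8 = -105/4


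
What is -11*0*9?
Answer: 0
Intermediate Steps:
-11*0*9 = -0*9 = -1*0 = 0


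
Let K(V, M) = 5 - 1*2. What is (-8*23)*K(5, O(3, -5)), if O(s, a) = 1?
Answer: -552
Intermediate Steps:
K(V, M) = 3 (K(V, M) = 5 - 2 = 3)
(-8*23)*K(5, O(3, -5)) = -8*23*3 = -184*3 = -552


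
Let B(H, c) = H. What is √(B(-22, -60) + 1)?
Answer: I*√21 ≈ 4.5826*I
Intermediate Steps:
√(B(-22, -60) + 1) = √(-22 + 1) = √(-21) = I*√21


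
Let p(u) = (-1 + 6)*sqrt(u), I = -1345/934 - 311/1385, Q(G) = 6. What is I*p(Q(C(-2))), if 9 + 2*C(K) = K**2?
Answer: -2153299*sqrt(6)/258718 ≈ -20.387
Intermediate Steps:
C(K) = -9/2 + K**2/2
I = -2153299/1293590 (I = -1345*1/934 - 311*1/1385 = -1345/934 - 311/1385 = -2153299/1293590 ≈ -1.6646)
p(u) = 5*sqrt(u)
I*p(Q(C(-2))) = -2153299*sqrt(6)/258718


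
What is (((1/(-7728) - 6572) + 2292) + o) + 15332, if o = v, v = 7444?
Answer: 142937087/7728 ≈ 18496.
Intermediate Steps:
o = 7444
(((1/(-7728) - 6572) + 2292) + o) + 15332 = (((1/(-7728) - 6572) + 2292) + 7444) + 15332 = (((-1/7728 - 6572) + 2292) + 7444) + 15332 = ((-50788417/7728 + 2292) + 7444) + 15332 = (-33075841/7728 + 7444) + 15332 = 24451391/7728 + 15332 = 142937087/7728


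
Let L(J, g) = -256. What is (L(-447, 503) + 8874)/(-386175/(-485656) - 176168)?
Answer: -4185383408/85556660033 ≈ -0.048919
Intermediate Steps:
(L(-447, 503) + 8874)/(-386175/(-485656) - 176168) = (-256 + 8874)/(-386175/(-485656) - 176168) = 8618/(-386175*(-1/485656) - 176168) = 8618/(386175/485656 - 176168) = 8618/(-85556660033/485656) = 8618*(-485656/85556660033) = -4185383408/85556660033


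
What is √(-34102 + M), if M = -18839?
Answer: I*√52941 ≈ 230.09*I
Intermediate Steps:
√(-34102 + M) = √(-34102 - 18839) = √(-52941) = I*√52941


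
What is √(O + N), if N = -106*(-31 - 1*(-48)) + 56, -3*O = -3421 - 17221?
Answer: 2*√11553/3 ≈ 71.657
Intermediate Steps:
O = 20642/3 (O = -(-3421 - 17221)/3 = -⅓*(-20642) = 20642/3 ≈ 6880.7)
N = -1746 (N = -106*(-31 + 48) + 56 = -106*17 + 56 = -1802 + 56 = -1746)
√(O + N) = √(20642/3 - 1746) = √(15404/3) = 2*√11553/3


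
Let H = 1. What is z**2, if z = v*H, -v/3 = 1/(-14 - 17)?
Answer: 9/961 ≈ 0.0093652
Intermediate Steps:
v = 3/31 (v = -3/(-14 - 17) = -3/(-31) = -3*(-1/31) = 3/31 ≈ 0.096774)
z = 3/31 (z = (3/31)*1 = 3/31 ≈ 0.096774)
z**2 = (3/31)**2 = 9/961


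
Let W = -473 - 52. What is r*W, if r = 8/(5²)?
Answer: -168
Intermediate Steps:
W = -525
r = 8/25 ≈ 0.32000
r*W = (8/25)*(-525) = -168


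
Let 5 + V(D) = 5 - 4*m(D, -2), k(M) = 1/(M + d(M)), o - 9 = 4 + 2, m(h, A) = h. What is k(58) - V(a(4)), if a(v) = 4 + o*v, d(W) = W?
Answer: 29697/116 ≈ 256.01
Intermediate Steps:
o = 15 (o = 9 + (4 + 2) = 9 + 6 = 15)
a(v) = 4 + 15*v
k(M) = 1/(2*M) (k(M) = 1/(M + M) = 1/(2*M))
V(D) = -4*D (V(D) = -5 + (5 - 4*D) = -4*D)
k(58) - V(a(4)) = (½)/58 - (-4)*(4 + 15*4) = (½)*(1/58) - (-4)*(4 + 60) = 1/116 - (-4)*64 = 1/116 - 1*(-256) = 1/116 + 256 = 29697/116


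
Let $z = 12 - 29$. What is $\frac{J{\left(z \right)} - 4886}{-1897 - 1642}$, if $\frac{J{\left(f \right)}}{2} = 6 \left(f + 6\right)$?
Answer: $\frac{5018}{3539} \approx 1.4179$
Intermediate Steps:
$z = -17$
$J{\left(f \right)} = 72 + 12 f$ ($J{\left(f \right)} = 2 \cdot 6 \left(f + 6\right) = 2 \cdot 6 \left(6 + f\right) = 2 \left(36 + 6 f\right) = 72 + 12 f$)
$\frac{J{\left(z \right)} - 4886}{-1897 - 1642} = \frac{\left(72 + 12 \left(-17\right)\right) - 4886}{-1897 - 1642} = \frac{\left(72 - 204\right) - 4886}{-3539} = \left(-132 - 4886\right) \left(- \frac{1}{3539}\right) = \left(-5018\right) \left(- \frac{1}{3539}\right) = \frac{5018}{3539}$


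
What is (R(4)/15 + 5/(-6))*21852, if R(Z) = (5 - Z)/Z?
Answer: -89229/5 ≈ -17846.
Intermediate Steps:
R(Z) = (5 - Z)/Z
(R(4)/15 + 5/(-6))*21852 = (((5 - 1*4)/4)/15 + 5/(-6))*21852 = (((5 - 4)/4)*(1/15) + 5*(-⅙))*21852 = (((¼)*1)*(1/15) - ⅚)*21852 = ((¼)*(1/15) - ⅚)*21852 = (1/60 - ⅚)*21852 = -49/60*21852 = -89229/5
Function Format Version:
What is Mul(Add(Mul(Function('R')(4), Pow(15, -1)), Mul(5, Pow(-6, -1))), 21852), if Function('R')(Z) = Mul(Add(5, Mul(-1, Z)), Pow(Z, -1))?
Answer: Rational(-89229, 5) ≈ -17846.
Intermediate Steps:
Function('R')(Z) = Mul(Pow(Z, -1), Add(5, Mul(-1, Z)))
Mul(Add(Mul(Function('R')(4), Pow(15, -1)), Mul(5, Pow(-6, -1))), 21852) = Mul(Add(Mul(Mul(Pow(4, -1), Add(5, Mul(-1, 4))), Pow(15, -1)), Mul(5, Pow(-6, -1))), 21852) = Mul(Add(Mul(Mul(Rational(1, 4), Add(5, -4)), Rational(1, 15)), Mul(5, Rational(-1, 6))), 21852) = Mul(Add(Mul(Mul(Rational(1, 4), 1), Rational(1, 15)), Rational(-5, 6)), 21852) = Mul(Add(Mul(Rational(1, 4), Rational(1, 15)), Rational(-5, 6)), 21852) = Mul(Add(Rational(1, 60), Rational(-5, 6)), 21852) = Mul(Rational(-49, 60), 21852) = Rational(-89229, 5)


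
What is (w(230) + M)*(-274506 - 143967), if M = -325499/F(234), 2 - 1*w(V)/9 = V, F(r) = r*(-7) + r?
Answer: 39607833991/52 ≈ 7.6169e+8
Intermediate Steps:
F(r) = -6*r (F(r) = -7*r + r = -6*r)
w(V) = 18 - 9*V
M = 325499/1404 (M = -325499/((-6*234)) = -325499/(-1404) = -325499*(-1/1404) = 325499/1404 ≈ 231.84)
(w(230) + M)*(-274506 - 143967) = ((18 - 9*230) + 325499/1404)*(-274506 - 143967) = ((18 - 2070) + 325499/1404)*(-418473) = (-2052 + 325499/1404)*(-418473) = -2555509/1404*(-418473) = 39607833991/52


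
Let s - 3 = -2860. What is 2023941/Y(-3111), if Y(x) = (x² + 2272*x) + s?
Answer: 2023941/2607272 ≈ 0.77627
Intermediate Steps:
s = -2857 (s = 3 - 2860 = -2857)
Y(x) = -2857 + x² + 2272*x (Y(x) = (x² + 2272*x) - 2857 = -2857 + x² + 2272*x)
2023941/Y(-3111) = 2023941/(-2857 + (-3111)² + 2272*(-3111)) = 2023941/(-2857 + 9678321 - 7068192) = 2023941/2607272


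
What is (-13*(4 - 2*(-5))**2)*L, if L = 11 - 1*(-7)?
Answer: -45864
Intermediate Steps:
L = 18 (L = 11 + 7 = 18)
(-13*(4 - 2*(-5))**2)*L = -13*(4 - 2*(-5))**2*18 = -13*(4 + 10)**2*18 = -13*14**2*18 = -13*196*18 = -2548*18 = -45864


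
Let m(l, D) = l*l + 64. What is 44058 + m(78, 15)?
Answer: 50206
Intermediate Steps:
m(l, D) = 64 + l² (m(l, D) = l² + 64 = 64 + l²)
44058 + m(78, 15) = 44058 + (64 + 78²) = 44058 + (64 + 6084) = 44058 + 6148 = 50206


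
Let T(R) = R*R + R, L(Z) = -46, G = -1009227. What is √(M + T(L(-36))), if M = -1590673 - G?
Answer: 28*I*√739 ≈ 761.17*I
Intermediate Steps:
T(R) = R + R² (T(R) = R² + R = R + R²)
M = -581446 (M = -1590673 - 1*(-1009227) = -1590673 + 1009227 = -581446)
√(M + T(L(-36))) = √(-581446 - 46*(1 - 46)) = √(-581446 - 46*(-45)) = √(-581446 + 2070) = √(-579376) = 28*I*√739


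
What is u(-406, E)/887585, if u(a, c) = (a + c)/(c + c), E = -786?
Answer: 298/348820905 ≈ 8.5431e-7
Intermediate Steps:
u(a, c) = (a + c)/(2*c) (u(a, c) = (a + c)/((2*c)) = (a + c)*(1/(2*c)) = (a + c)/(2*c))
u(-406, E)/887585 = ((1/2)*(-406 - 786)/(-786))/887585 = ((1/2)*(-1/786)*(-1192))*(1/887585) = (298/393)*(1/887585) = 298/348820905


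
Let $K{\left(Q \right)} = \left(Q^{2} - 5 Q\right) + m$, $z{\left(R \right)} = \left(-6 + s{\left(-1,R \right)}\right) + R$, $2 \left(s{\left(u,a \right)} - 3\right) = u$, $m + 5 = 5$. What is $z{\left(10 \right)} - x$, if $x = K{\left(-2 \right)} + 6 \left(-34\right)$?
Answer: $\frac{393}{2} \approx 196.5$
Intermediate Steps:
$m = 0$ ($m = -5 + 5 = 0$)
$s{\left(u,a \right)} = 3 + \frac{u}{2}$
$z{\left(R \right)} = - \frac{7}{2} + R$ ($z{\left(R \right)} = \left(-6 + \left(3 + \frac{1}{2} \left(-1\right)\right)\right) + R = \left(-6 + \left(3 - \frac{1}{2}\right)\right) + R = \left(-6 + \frac{5}{2}\right) + R = - \frac{7}{2} + R$)
$K{\left(Q \right)} = Q^{2} - 5 Q$ ($K{\left(Q \right)} = \left(Q^{2} - 5 Q\right) + 0 = Q^{2} - 5 Q$)
$x = -190$ ($x = - 2 \left(-5 - 2\right) + 6 \left(-34\right) = \left(-2\right) \left(-7\right) - 204 = 14 - 204 = -190$)
$z{\left(10 \right)} - x = \left(- \frac{7}{2} + 10\right) - -190 = \frac{13}{2} + 190 = \frac{393}{2}$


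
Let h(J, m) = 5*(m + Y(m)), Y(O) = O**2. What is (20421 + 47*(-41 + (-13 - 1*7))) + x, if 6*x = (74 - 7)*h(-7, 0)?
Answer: 17554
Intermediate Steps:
h(J, m) = 5*m + 5*m**2 (h(J, m) = 5*(m + m**2) = 5*m + 5*m**2)
x = 0 (x = ((74 - 7)*(5*0*(1 + 0)))/6 = (67*(5*0*1))/6 = (67*0)/6 = (1/6)*0 = 0)
(20421 + 47*(-41 + (-13 - 1*7))) + x = (20421 + 47*(-41 + (-13 - 1*7))) + 0 = (20421 + 47*(-41 + (-13 - 7))) + 0 = (20421 + 47*(-41 - 20)) + 0 = (20421 + 47*(-61)) + 0 = (20421 - 2867) + 0 = 17554 + 0 = 17554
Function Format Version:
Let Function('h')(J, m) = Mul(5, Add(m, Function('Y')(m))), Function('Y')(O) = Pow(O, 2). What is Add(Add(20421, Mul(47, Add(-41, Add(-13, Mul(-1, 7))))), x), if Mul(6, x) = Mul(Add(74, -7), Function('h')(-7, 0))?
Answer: 17554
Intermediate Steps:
Function('h')(J, m) = Add(Mul(5, m), Mul(5, Pow(m, 2))) (Function('h')(J, m) = Mul(5, Add(m, Pow(m, 2))) = Add(Mul(5, m), Mul(5, Pow(m, 2))))
x = 0 (x = Mul(Rational(1, 6), Mul(Add(74, -7), Mul(5, 0, Add(1, 0)))) = Mul(Rational(1, 6), Mul(67, Mul(5, 0, 1))) = Mul(Rational(1, 6), Mul(67, 0)) = Mul(Rational(1, 6), 0) = 0)
Add(Add(20421, Mul(47, Add(-41, Add(-13, Mul(-1, 7))))), x) = Add(Add(20421, Mul(47, Add(-41, Add(-13, Mul(-1, 7))))), 0) = Add(Add(20421, Mul(47, Add(-41, Add(-13, -7)))), 0) = Add(Add(20421, Mul(47, Add(-41, -20))), 0) = Add(Add(20421, Mul(47, -61)), 0) = Add(Add(20421, -2867), 0) = Add(17554, 0) = 17554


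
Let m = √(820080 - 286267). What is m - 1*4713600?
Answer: -4713600 + √533813 ≈ -4.7129e+6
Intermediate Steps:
m = √533813 ≈ 730.63
m - 1*4713600 = √533813 - 1*4713600 = √533813 - 4713600 = -4713600 + √533813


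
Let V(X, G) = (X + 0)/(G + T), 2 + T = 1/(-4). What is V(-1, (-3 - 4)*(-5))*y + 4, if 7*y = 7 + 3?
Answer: 3628/917 ≈ 3.9564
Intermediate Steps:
T = -9/4 (T = -2 + 1/(-4) = -2 + 1*(-¼) = -2 - ¼ = -9/4 ≈ -2.2500)
y = 10/7 (y = (7 + 3)/7 = (⅐)*10 = 10/7 ≈ 1.4286)
V(X, G) = X/(-9/4 + G) (V(X, G) = (X + 0)/(G - 9/4) = X/(-9/4 + G))
V(-1, (-3 - 4)*(-5))*y + 4 = (4*(-1)/(-9 + 4*((-3 - 4)*(-5))))*(10/7) + 4 = (4*(-1)/(-9 + 4*(-7*(-5))))*(10/7) + 4 = (4*(-1)/(-9 + 4*35))*(10/7) + 4 = (4*(-1)/(-9 + 140))*(10/7) + 4 = (4*(-1)/131)*(10/7) + 4 = (4*(-1)*(1/131))*(10/7) + 4 = -4/131*10/7 + 4 = -40/917 + 4 = 3628/917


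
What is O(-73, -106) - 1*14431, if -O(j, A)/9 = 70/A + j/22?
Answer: -16784795/1166 ≈ -14395.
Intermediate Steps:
O(j, A) = -630/A - 9*j/22 (O(j, A) = -9*(70/A + j/22) = -630/A - 9*j/22)
O(-73, -106) - 1*14431 = (-630/(-106) - 9/22*(-73)) - 1*14431 = (-630*(-1/106) + 657/22) - 14431 = (315/53 + 657/22) - 14431 = 41751/1166 - 14431 = -16784795/1166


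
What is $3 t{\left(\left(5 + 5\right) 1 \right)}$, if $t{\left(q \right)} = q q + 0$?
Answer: $300$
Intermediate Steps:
$t{\left(q \right)} = q^{2}$ ($t{\left(q \right)} = q^{2} + 0 = q^{2}$)
$3 t{\left(\left(5 + 5\right) 1 \right)} = 3 \left(\left(5 + 5\right) 1\right)^{2} = 3 \left(10 \cdot 1\right)^{2} = 3 \cdot 10^{2} = 3 \cdot 100 = 300$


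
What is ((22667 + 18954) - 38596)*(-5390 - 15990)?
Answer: -64674500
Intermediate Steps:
((22667 + 18954) - 38596)*(-5390 - 15990) = (41621 - 38596)*(-21380) = 3025*(-21380) = -64674500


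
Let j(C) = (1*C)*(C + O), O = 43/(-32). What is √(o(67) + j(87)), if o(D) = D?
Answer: √481222/8 ≈ 86.713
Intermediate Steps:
O = -43/32 (O = 43*(-1/32) = -43/32 ≈ -1.3438)
j(C) = C*(-43/32 + C) (j(C) = (1*C)*(C - 43/32) = C*(-43/32 + C))
√(o(67) + j(87)) = √(67 + (1/32)*87*(-43 + 32*87)) = √(67 + (1/32)*87*(-43 + 2784)) = √(67 + (1/32)*87*2741) = √(67 + 238467/32) = √(240611/32) = √481222/8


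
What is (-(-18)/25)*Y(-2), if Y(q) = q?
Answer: -36/25 ≈ -1.4400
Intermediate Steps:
(-(-18)/25)*Y(-2) = -(-18)/25*(-2) = -1*(-18/25)*(-2) = (18/25)*(-2) = -36/25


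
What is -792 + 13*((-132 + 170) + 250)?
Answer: 2952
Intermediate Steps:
-792 + 13*((-132 + 170) + 250) = -792 + 13*(38 + 250) = -792 + 13*288 = -792 + 3744 = 2952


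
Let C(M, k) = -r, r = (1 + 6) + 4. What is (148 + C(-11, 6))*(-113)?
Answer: -15481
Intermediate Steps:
r = 11 (r = 7 + 4 = 11)
C(M, k) = -11 (C(M, k) = -1*11 = -11)
(148 + C(-11, 6))*(-113) = (148 - 11)*(-113) = 137*(-113) = -15481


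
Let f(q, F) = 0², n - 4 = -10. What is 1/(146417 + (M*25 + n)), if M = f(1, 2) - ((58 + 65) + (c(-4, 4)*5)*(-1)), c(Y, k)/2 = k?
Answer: 1/144336 ≈ 6.9283e-6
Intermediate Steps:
c(Y, k) = 2*k
n = -6 (n = 4 - 10 = -6)
f(q, F) = 0
M = -83 (M = 0 - ((58 + 65) + ((2*4)*5)*(-1)) = 0 - (123 + (8*5)*(-1)) = 0 - (123 + 40*(-1)) = 0 - (123 - 40) = 0 - 1*83 = 0 - 83 = -83)
1/(146417 + (M*25 + n)) = 1/(146417 + (-83*25 - 6)) = 1/(146417 + (-2075 - 6)) = 1/(146417 - 2081) = 1/144336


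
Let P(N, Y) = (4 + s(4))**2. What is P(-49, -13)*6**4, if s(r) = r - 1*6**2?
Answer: 1016064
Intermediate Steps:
s(r) = -36 + r (s(r) = r - 1*36 = r - 36 = -36 + r)
P(N, Y) = 784 (P(N, Y) = (4 + (-36 + 4))**2 = (4 - 32)**2 = (-28)**2 = 784)
P(-49, -13)*6**4 = 784*6**4 = 784*1296 = 1016064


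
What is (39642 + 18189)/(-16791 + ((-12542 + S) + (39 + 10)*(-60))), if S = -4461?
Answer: -57831/36734 ≈ -1.5743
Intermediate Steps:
(39642 + 18189)/(-16791 + ((-12542 + S) + (39 + 10)*(-60))) = (39642 + 18189)/(-16791 + ((-12542 - 4461) + (39 + 10)*(-60))) = 57831/(-16791 + (-17003 + 49*(-60))) = 57831/(-16791 + (-17003 - 2940)) = 57831/(-16791 - 19943) = 57831/(-36734) = 57831*(-1/36734) = -57831/36734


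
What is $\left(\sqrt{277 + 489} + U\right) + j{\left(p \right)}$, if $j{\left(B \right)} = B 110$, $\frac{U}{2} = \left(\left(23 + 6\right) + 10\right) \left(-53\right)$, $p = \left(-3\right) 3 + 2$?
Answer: $-4904 + \sqrt{766} \approx -4876.3$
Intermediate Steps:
$p = -7$ ($p = -9 + 2 = -7$)
$U = -4134$ ($U = 2 \left(\left(23 + 6\right) + 10\right) \left(-53\right) = 2 \left(29 + 10\right) \left(-53\right) = 2 \cdot 39 \left(-53\right) = 2 \left(-2067\right) = -4134$)
$j{\left(B \right)} = 110 B$
$\left(\sqrt{277 + 489} + U\right) + j{\left(p \right)} = \left(\sqrt{277 + 489} - 4134\right) + 110 \left(-7\right) = \left(\sqrt{766} - 4134\right) - 770 = \left(-4134 + \sqrt{766}\right) - 770 = -4904 + \sqrt{766}$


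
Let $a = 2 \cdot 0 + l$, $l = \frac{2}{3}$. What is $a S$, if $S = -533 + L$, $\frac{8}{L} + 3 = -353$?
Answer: $- \frac{31626}{89} \approx -355.35$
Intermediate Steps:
$L = - \frac{2}{89}$ ($L = \frac{8}{-3 - 353} = \frac{8}{-356} = 8 \left(- \frac{1}{356}\right) = - \frac{2}{89} \approx -0.022472$)
$l = \frac{2}{3}$ ($l = 2 \cdot \frac{1}{3} = \frac{2}{3} \approx 0.66667$)
$a = \frac{2}{3}$ ($a = 2 \cdot 0 + \frac{2}{3} = 0 + \frac{2}{3} = \frac{2}{3} \approx 0.66667$)
$S = - \frac{47439}{89}$ ($S = -533 - \frac{2}{89} = - \frac{47439}{89} \approx -533.02$)
$a S = \frac{2}{3} \left(- \frac{47439}{89}\right) = - \frac{31626}{89}$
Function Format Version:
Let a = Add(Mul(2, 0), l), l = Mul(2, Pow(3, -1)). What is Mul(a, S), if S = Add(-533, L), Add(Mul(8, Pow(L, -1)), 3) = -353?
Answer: Rational(-31626, 89) ≈ -355.35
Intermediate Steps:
L = Rational(-2, 89) (L = Mul(8, Pow(Add(-3, -353), -1)) = Mul(8, Pow(-356, -1)) = Mul(8, Rational(-1, 356)) = Rational(-2, 89) ≈ -0.022472)
l = Rational(2, 3) (l = Mul(2, Rational(1, 3)) = Rational(2, 3) ≈ 0.66667)
a = Rational(2, 3) (a = Add(Mul(2, 0), Rational(2, 3)) = Add(0, Rational(2, 3)) = Rational(2, 3) ≈ 0.66667)
S = Rational(-47439, 89) (S = Add(-533, Rational(-2, 89)) = Rational(-47439, 89) ≈ -533.02)
Mul(a, S) = Mul(Rational(2, 3), Rational(-47439, 89)) = Rational(-31626, 89)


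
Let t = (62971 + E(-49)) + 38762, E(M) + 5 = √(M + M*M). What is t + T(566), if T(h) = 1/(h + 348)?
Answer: 92979393/914 + 28*√3 ≈ 1.0178e+5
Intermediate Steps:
T(h) = 1/(348 + h)
E(M) = -5 + √(M + M²) (E(M) = -5 + √(M + M*M) = -5 + √(M + M²))
t = 101728 + 28*√3 (t = (62971 + (-5 + √(-49*(1 - 49)))) + 38762 = (62971 + (-5 + √(-49*(-48)))) + 38762 = (62971 + (-5 + √2352)) + 38762 = (62971 + (-5 + 28*√3)) + 38762 = (62966 + 28*√3) + 38762 = 101728 + 28*√3 ≈ 1.0178e+5)
t + T(566) = (101728 + 28*√3) + 1/(348 + 566) = (101728 + 28*√3) + 1/914 = 92979393/914 + 28*√3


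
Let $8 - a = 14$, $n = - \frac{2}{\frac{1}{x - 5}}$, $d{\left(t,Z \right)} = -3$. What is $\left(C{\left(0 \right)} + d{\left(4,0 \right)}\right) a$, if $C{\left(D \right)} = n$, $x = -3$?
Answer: $-78$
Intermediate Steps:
$n = 16$ ($n = - \frac{2}{\frac{1}{-3 - 5}} = - \frac{2}{\frac{1}{-8}} = - \frac{2}{- \frac{1}{8}} = \left(-2\right) \left(-8\right) = 16$)
$a = -6$ ($a = 8 - 14 = -6$)
$C{\left(D \right)} = 16$
$\left(C{\left(0 \right)} + d{\left(4,0 \right)}\right) a = \left(16 - 3\right) \left(-6\right) = 13 \left(-6\right) = -78$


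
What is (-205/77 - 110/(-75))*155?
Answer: -42811/231 ≈ -185.33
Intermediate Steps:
(-205/77 - 110/(-75))*155 = (-205*1/77 - 110*(-1/75))*155 = (-205/77 + 22/15)*155 = -1381/1155*155 = -42811/231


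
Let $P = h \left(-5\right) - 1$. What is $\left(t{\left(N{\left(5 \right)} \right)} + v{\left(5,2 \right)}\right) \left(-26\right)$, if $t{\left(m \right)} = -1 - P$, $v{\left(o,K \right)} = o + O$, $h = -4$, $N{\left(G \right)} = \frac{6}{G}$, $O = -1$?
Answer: $416$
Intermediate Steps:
$P = 19$ ($P = \left(-4\right) \left(-5\right) - 1 = 20 - 1 = 19$)
$v{\left(o,K \right)} = -1 + o$ ($v{\left(o,K \right)} = o - 1 = -1 + o$)
$t{\left(m \right)} = -20$ ($t{\left(m \right)} = -1 - 19 = -20$)
$\left(t{\left(N{\left(5 \right)} \right)} + v{\left(5,2 \right)}\right) \left(-26\right) = \left(-20 + \left(-1 + 5\right)\right) \left(-26\right) = \left(-20 + 4\right) \left(-26\right) = \left(-16\right) \left(-26\right) = 416$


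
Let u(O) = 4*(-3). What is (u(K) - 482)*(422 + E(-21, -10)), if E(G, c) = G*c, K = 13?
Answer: -312208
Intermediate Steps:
u(O) = -12
(u(K) - 482)*(422 + E(-21, -10)) = (-12 - 482)*(422 - 21*(-10)) = -494*(422 + 210) = -494*632 = -312208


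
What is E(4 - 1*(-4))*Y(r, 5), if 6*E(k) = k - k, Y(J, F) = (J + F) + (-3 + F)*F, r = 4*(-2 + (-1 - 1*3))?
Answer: 0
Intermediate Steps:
r = -24 (r = 4*(-2 + (-1 - 3)) = 4*(-2 - 4) = 4*(-6) = -24)
Y(J, F) = F + J + F*(-3 + F) (Y(J, F) = (F + J) + F*(-3 + F) = F + J + F*(-3 + F))
E(k) = 0 (E(k) = (k - k)/6 = (1/6)*0 = 0)
E(4 - 1*(-4))*Y(r, 5) = 0*(-24 + 5**2 - 2*5) = 0*(-24 + 25 - 10) = 0*(-9) = 0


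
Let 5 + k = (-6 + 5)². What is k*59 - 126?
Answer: -362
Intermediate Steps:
k = -4 (k = -5 + (-6 + 5)² = -5 + (-1)² = -5 + 1 = -4)
k*59 - 126 = -4*59 - 126 = -236 - 126 = -362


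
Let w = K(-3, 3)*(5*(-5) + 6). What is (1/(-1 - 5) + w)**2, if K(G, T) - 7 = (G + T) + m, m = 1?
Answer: 833569/36 ≈ 23155.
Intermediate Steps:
K(G, T) = 8 + G + T (K(G, T) = 7 + ((G + T) + 1) = 7 + (1 + G + T) = 8 + G + T)
w = -152 (w = (8 - 3 + 3)*(5*(-5) + 6) = 8*(-25 + 6) = 8*(-19) = -152)
(1/(-1 - 5) + w)**2 = (1/(-1 - 5) - 152)**2 = (1/(-6) - 152)**2 = (-1/6 - 152)**2 = (-913/6)**2 = 833569/36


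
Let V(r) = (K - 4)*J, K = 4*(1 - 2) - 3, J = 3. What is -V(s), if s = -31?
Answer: 33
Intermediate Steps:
K = -7 (K = 4*(-1) - 3 = -4 - 3 = -7)
V(r) = -33 (V(r) = (-7 - 4)*3 = -11*3 = -33)
-V(s) = -1*(-33) = 33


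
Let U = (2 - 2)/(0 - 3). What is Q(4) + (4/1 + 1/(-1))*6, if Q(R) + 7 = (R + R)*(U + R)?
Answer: 43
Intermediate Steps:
U = 0 (U = 0/(-3) = 0*(-⅓) = 0)
Q(R) = -7 + 2*R² (Q(R) = -7 + (R + R)*(0 + R) = -7 + (2*R)*R = -7 + 2*R²)
Q(4) + (4/1 + 1/(-1))*6 = (-7 + 2*4²) + (4/1 + 1/(-1))*6 = (-7 + 2*16) + (4*1 + 1*(-1))*6 = (-7 + 32) + (4 - 1)*6 = 25 + 3*6 = 25 + 18 = 43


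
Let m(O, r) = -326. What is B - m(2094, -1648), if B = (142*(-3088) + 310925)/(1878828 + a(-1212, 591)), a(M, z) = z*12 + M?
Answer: 614287237/1884708 ≈ 325.93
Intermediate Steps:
a(M, z) = M + 12*z (a(M, z) = 12*z + M = M + 12*z)
B = -127571/1884708 (B = (142*(-3088) + 310925)/(1878828 + (-1212 + 12*591)) = (-438496 + 310925)/(1878828 + (-1212 + 7092)) = -127571/(1878828 + 5880) = -127571/1884708 ≈ -0.067687)
B - m(2094, -1648) = -127571/1884708 - 1*(-326) = -127571/1884708 + 326 = 614287237/1884708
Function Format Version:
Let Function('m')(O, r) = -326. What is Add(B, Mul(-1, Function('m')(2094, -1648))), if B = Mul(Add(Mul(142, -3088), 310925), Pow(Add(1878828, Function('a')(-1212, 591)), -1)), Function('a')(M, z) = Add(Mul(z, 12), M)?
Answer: Rational(614287237, 1884708) ≈ 325.93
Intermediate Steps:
Function('a')(M, z) = Add(M, Mul(12, z)) (Function('a')(M, z) = Add(Mul(12, z), M) = Add(M, Mul(12, z)))
B = Rational(-127571, 1884708) (B = Mul(Add(Mul(142, -3088), 310925), Pow(Add(1878828, Add(-1212, Mul(12, 591))), -1)) = Mul(Add(-438496, 310925), Pow(Add(1878828, Add(-1212, 7092)), -1)) = Mul(-127571, Pow(Add(1878828, 5880), -1)) = Mul(-127571, Pow(1884708, -1)) = Mul(-127571, Rational(1, 1884708)) = Rational(-127571, 1884708) ≈ -0.067687)
Add(B, Mul(-1, Function('m')(2094, -1648))) = Add(Rational(-127571, 1884708), Mul(-1, -326)) = Add(Rational(-127571, 1884708), 326) = Rational(614287237, 1884708)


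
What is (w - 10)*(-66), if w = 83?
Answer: -4818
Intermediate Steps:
(w - 10)*(-66) = (83 - 10)*(-66) = 73*(-66) = -4818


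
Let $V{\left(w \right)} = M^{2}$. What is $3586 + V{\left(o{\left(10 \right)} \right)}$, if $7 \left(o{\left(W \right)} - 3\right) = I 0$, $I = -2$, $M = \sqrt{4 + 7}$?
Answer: $3597$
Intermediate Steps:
$M = \sqrt{11} \approx 3.3166$
$o{\left(W \right)} = 3$ ($o{\left(W \right)} = 3 + \frac{\left(-2\right) 0}{7} = 3 + \frac{1}{7} \cdot 0 = 3 + 0 = 3$)
$V{\left(w \right)} = 11$ ($V{\left(w \right)} = \left(\sqrt{11}\right)^{2} = 11$)
$3586 + V{\left(o{\left(10 \right)} \right)} = 3586 + 11 = 3597$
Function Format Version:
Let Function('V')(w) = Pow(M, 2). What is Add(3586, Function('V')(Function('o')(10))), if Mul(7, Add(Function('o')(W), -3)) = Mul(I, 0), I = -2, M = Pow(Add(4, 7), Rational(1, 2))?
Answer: 3597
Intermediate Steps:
M = Pow(11, Rational(1, 2)) ≈ 3.3166
Function('o')(W) = 3 (Function('o')(W) = Add(3, Mul(Rational(1, 7), Mul(-2, 0))) = Add(3, Mul(Rational(1, 7), 0)) = Add(3, 0) = 3)
Function('V')(w) = 11 (Function('V')(w) = Pow(Pow(11, Rational(1, 2)), 2) = 11)
Add(3586, Function('V')(Function('o')(10))) = Add(3586, 11) = 3597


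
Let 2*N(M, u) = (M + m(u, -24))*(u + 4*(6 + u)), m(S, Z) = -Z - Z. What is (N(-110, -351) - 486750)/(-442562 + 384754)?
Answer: 433089/57808 ≈ 7.4919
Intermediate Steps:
m(S, Z) = -2*Z
N(M, u) = (24 + 5*u)*(48 + M)/2 (N(M, u) = ((M - 2*(-24))*(u + 4*(6 + u)))/2 = ((M + 48)*(u + (24 + 4*u)))/2 = ((48 + M)*(24 + 5*u))/2 = ((24 + 5*u)*(48 + M))/2 = (24 + 5*u)*(48 + M)/2)
(N(-110, -351) - 486750)/(-442562 + 384754) = ((576 + 12*(-110) + 120*(-351) + (5/2)*(-110)*(-351)) - 486750)/(-442562 + 384754) = ((576 - 1320 - 42120 + 96525) - 486750)/(-57808) = (53661 - 486750)*(-1/57808) = -433089*(-1/57808) = 433089/57808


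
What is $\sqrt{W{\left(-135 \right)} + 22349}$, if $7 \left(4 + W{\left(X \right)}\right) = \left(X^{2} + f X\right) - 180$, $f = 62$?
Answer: $\frac{\sqrt{1162630}}{7} \approx 154.04$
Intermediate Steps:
$W{\left(X \right)} = - \frac{208}{7} + \frac{X^{2}}{7} + \frac{62 X}{7}$ ($W{\left(X \right)} = -4 + \frac{\left(X^{2} + 62 X\right) - 180}{7} = -4 + \frac{-180 + X^{2} + 62 X}{7} = -4 + \left(- \frac{180}{7} + \frac{X^{2}}{7} + \frac{62 X}{7}\right) = - \frac{208}{7} + \frac{X^{2}}{7} + \frac{62 X}{7}$)
$\sqrt{W{\left(-135 \right)} + 22349} = \sqrt{\left(- \frac{208}{7} + \frac{\left(-135\right)^{2}}{7} + \frac{62}{7} \left(-135\right)\right) + 22349} = \sqrt{\left(- \frac{208}{7} + \frac{1}{7} \cdot 18225 - \frac{8370}{7}\right) + 22349} = \sqrt{\left(- \frac{208}{7} + \frac{18225}{7} - \frac{8370}{7}\right) + 22349} = \sqrt{\frac{9647}{7} + 22349} = \sqrt{\frac{166090}{7}} = \frac{\sqrt{1162630}}{7}$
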